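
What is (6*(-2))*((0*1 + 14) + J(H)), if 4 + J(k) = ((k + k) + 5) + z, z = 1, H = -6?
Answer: -48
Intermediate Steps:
J(k) = 2 + 2*k (J(k) = -4 + (((k + k) + 5) + 1) = -4 + ((2*k + 5) + 1) = -4 + ((5 + 2*k) + 1) = -4 + (6 + 2*k) = 2 + 2*k)
(6*(-2))*((0*1 + 14) + J(H)) = (6*(-2))*((0*1 + 14) + (2 + 2*(-6))) = -12*((0 + 14) + (2 - 12)) = -12*(14 - 10) = -12*4 = -48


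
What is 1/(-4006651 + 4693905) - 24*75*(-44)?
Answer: 54430516801/687254 ≈ 79200.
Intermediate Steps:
1/(-4006651 + 4693905) - 24*75*(-44) = 1/687254 - 1800*(-44) = 1/687254 + 79200 = 54430516801/687254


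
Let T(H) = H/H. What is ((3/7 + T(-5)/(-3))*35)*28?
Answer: 280/3 ≈ 93.333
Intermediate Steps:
T(H) = 1
((3/7 + T(-5)/(-3))*35)*28 = ((3/7 + 1/(-3))*35)*28 = ((3*(⅐) + 1*(-⅓))*35)*28 = ((3/7 - ⅓)*35)*28 = ((2/21)*35)*28 = (10/3)*28 = 280/3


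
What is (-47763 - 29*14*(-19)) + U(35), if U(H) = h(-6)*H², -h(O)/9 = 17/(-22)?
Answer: -693653/22 ≈ -31530.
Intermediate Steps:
h(O) = 153/22 (h(O) = -153/(-22) = -153*(-1)/22 = -9*(-17/22) = 153/22)
U(H) = 153*H²/22
(-47763 - 29*14*(-19)) + U(35) = (-47763 - 29*14*(-19)) + (153/22)*35² = (-47763 - 406*(-19)) + (153/22)*1225 = (-47763 + 7714) + 187425/22 = -40049 + 187425/22 = -693653/22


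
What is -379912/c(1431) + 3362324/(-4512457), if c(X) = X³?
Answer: -9854486990406868/13223060279509887 ≈ -0.74525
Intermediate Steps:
-379912/c(1431) + 3362324/(-4512457) = -379912/(1431³) + 3362324/(-4512457) = -379912/2930345991 + 3362324*(-1/4512457) = -379912*1/2930345991 - 3362324/4512457 = -379912/2930345991 - 3362324/4512457 = -9854486990406868/13223060279509887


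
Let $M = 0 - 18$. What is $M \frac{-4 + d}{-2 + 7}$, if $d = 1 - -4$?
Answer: $- \frac{18}{5} \approx -3.6$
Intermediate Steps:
$d = 5$ ($d = 1 + 4 = 5$)
$M = -18$
$M \frac{-4 + d}{-2 + 7} = - 18 \frac{-4 + 5}{-2 + 7} = - 18 \cdot 1 \cdot \frac{1}{5} = \left(-18\right) \frac{1}{5} = - \frac{18}{5}$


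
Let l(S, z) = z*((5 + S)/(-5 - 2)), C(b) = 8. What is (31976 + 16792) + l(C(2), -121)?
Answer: 342949/7 ≈ 48993.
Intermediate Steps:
l(S, z) = z*(-5/7 - S/7) (l(S, z) = z*((5 + S)/(-7)) = z*((5 + S)*(-1/7)) = z*(-5/7 - S/7))
(31976 + 16792) + l(C(2), -121) = (31976 + 16792) - 1/7*(-121)*(5 + 8) = 48768 - 1/7*(-121)*13 = 48768 + 1573/7 = 342949/7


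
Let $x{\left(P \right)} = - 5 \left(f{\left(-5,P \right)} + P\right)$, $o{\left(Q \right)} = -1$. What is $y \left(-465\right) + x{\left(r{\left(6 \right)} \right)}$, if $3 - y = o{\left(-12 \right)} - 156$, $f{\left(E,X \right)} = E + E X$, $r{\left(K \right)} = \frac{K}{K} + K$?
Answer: $-74235$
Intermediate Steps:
$r{\left(K \right)} = 1 + K$
$x{\left(P \right)} = 25 + 20 P$ ($x{\left(P \right)} = - 5 \left(- 5 \left(1 + P\right) + P\right) = - 5 \left(\left(-5 - 5 P\right) + P\right) = - 5 \left(-5 - 4 P\right) = 25 + 20 P$)
$y = 160$ ($y = 3 - \left(-1 - 156\right) = 3 - -157 = 3 + 157 = 160$)
$y \left(-465\right) + x{\left(r{\left(6 \right)} \right)} = 160 \left(-465\right) + \left(25 + 20 \left(1 + 6\right)\right) = -74400 + \left(25 + 20 \cdot 7\right) = -74400 + \left(25 + 140\right) = -74400 + 165 = -74235$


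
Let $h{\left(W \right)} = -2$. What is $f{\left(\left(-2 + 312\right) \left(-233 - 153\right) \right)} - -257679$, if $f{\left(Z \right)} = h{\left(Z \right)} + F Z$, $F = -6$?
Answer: $975637$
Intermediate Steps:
$f{\left(Z \right)} = -2 - 6 Z$
$f{\left(\left(-2 + 312\right) \left(-233 - 153\right) \right)} - -257679 = \left(-2 - 6 \left(-2 + 312\right) \left(-233 - 153\right)\right) - -257679 = \left(-2 - 6 \cdot 310 \left(-386\right)\right) + 257679 = \left(-2 - -717960\right) + 257679 = \left(-2 + 717960\right) + 257679 = 717958 + 257679 = 975637$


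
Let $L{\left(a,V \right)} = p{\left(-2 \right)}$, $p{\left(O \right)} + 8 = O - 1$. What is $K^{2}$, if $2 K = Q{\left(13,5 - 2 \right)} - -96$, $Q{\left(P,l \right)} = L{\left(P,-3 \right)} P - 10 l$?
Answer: $\frac{5929}{4} \approx 1482.3$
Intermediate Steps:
$p{\left(O \right)} = -9 + O$ ($p{\left(O \right)} = -8 + \left(O - 1\right) = -8 + \left(-1 + O\right) = -9 + O$)
$L{\left(a,V \right)} = -11$ ($L{\left(a,V \right)} = -9 - 2 = -11$)
$Q{\left(P,l \right)} = - 11 P - 10 l$
$K = - \frac{77}{2}$ ($K = \frac{\left(\left(-11\right) 13 - 10 \left(5 - 2\right)\right) - -96}{2} = \frac{\left(-143 - 30\right) + 96}{2} = \frac{-173 + 96}{2} = \frac{1}{2} \left(-77\right) = - \frac{77}{2} \approx -38.5$)
$K^{2} = \left(- \frac{77}{2}\right)^{2} = \frac{5929}{4}$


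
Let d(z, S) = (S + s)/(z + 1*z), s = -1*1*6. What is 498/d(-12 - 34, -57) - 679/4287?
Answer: 21818935/30009 ≈ 727.08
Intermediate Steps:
s = -6 (s = -1*6 = -6)
d(z, S) = (-6 + S)/(2*z) (d(z, S) = (S - 6)/(z + 1*z) = (-6 + S)/(z + z) = (-6 + S)/((2*z)) = (-6 + S)*(1/(2*z)) = (-6 + S)/(2*z))
498/d(-12 - 34, -57) - 679/4287 = 498/(((-6 - 57)/(2*(-12 - 34)))) - 679/4287 = 498/(((1/2)*(-63)/(-46))) - 679*1/4287 = 498/(((1/2)*(-1/46)*(-63))) - 679/4287 = 498/(63/92) - 679/4287 = 498*(92/63) - 679/4287 = 15272/21 - 679/4287 = 21818935/30009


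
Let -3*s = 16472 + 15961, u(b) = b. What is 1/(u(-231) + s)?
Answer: -1/11042 ≈ -9.0563e-5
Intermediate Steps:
s = -10811 (s = -(16472 + 15961)/3 = -⅓*32433 = -10811)
1/(u(-231) + s) = 1/(-231 - 10811) = 1/(-11042) = -1/11042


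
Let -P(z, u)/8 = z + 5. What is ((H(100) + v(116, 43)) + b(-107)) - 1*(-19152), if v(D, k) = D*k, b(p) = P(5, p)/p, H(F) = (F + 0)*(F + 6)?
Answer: 3717260/107 ≈ 34741.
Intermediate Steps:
H(F) = F*(6 + F)
P(z, u) = -40 - 8*z (P(z, u) = -8*(z + 5) = -8*(5 + z) = -40 - 8*z)
b(p) = -80/p (b(p) = (-40 - 8*5)/p = (-40 - 40)/p = -80/p)
((H(100) + v(116, 43)) + b(-107)) - 1*(-19152) = ((100*(6 + 100) + 116*43) - 80/(-107)) - 1*(-19152) = ((100*106 + 4988) - 80*(-1/107)) + 19152 = ((10600 + 4988) + 80/107) + 19152 = (15588 + 80/107) + 19152 = 1667996/107 + 19152 = 3717260/107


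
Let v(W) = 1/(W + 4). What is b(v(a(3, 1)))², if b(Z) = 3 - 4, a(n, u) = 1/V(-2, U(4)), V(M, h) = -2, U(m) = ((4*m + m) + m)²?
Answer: 1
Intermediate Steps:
U(m) = 36*m² (U(m) = (5*m + m)² = (6*m)² = 36*m²)
a(n, u) = -½ (a(n, u) = 1/(-2) = -½)
v(W) = 1/(4 + W)
b(Z) = -1
b(v(a(3, 1)))² = (-1)² = 1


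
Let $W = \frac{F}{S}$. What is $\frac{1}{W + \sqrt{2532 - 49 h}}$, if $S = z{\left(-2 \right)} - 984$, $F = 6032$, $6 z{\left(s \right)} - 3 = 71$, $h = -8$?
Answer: $\frac{13187460}{6129605171} + \frac{8497225 \sqrt{731}}{12259210342} \approx 0.020892$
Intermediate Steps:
$z{\left(s \right)} = \frac{37}{3}$ ($z{\left(s \right)} = \frac{1}{2} + \frac{1}{6} \cdot 71 = \frac{1}{2} + \frac{71}{6} = \frac{37}{3}$)
$S = - \frac{2915}{3}$ ($S = \frac{37}{3} - 984 = - \frac{2915}{3} \approx -971.67$)
$W = - \frac{18096}{2915}$ ($W = \frac{6032}{- \frac{2915}{3}} = 6032 \left(- \frac{3}{2915}\right) = - \frac{18096}{2915} \approx -6.2079$)
$\frac{1}{W + \sqrt{2532 - 49 h}} = \frac{1}{- \frac{18096}{2915} + \sqrt{2532 - -392}} = \frac{1}{- \frac{18096}{2915} + \sqrt{2532 + 392}} = \frac{1}{- \frac{18096}{2915} + \sqrt{2924}} = \frac{1}{- \frac{18096}{2915} + 2 \sqrt{731}}$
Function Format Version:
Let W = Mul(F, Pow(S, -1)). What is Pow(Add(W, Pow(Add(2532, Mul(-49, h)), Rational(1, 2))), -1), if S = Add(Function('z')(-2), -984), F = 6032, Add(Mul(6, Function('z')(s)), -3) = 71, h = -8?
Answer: Add(Rational(13187460, 6129605171), Mul(Rational(8497225, 12259210342), Pow(731, Rational(1, 2)))) ≈ 0.020892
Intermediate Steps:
Function('z')(s) = Rational(37, 3) (Function('z')(s) = Add(Rational(1, 2), Mul(Rational(1, 6), 71)) = Add(Rational(1, 2), Rational(71, 6)) = Rational(37, 3))
S = Rational(-2915, 3) (S = Add(Rational(37, 3), -984) = Rational(-2915, 3) ≈ -971.67)
W = Rational(-18096, 2915) (W = Mul(6032, Pow(Rational(-2915, 3), -1)) = Mul(6032, Rational(-3, 2915)) = Rational(-18096, 2915) ≈ -6.2079)
Pow(Add(W, Pow(Add(2532, Mul(-49, h)), Rational(1, 2))), -1) = Pow(Add(Rational(-18096, 2915), Pow(Add(2532, Mul(-49, -8)), Rational(1, 2))), -1) = Pow(Add(Rational(-18096, 2915), Pow(Add(2532, 392), Rational(1, 2))), -1) = Pow(Add(Rational(-18096, 2915), Pow(2924, Rational(1, 2))), -1) = Pow(Add(Rational(-18096, 2915), Mul(2, Pow(731, Rational(1, 2)))), -1)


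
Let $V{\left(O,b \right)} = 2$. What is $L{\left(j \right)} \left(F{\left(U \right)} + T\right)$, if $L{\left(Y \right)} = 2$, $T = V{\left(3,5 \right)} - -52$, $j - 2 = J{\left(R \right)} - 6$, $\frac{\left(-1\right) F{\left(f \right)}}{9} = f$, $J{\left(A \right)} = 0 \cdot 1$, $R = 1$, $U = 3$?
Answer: $54$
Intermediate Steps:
$J{\left(A \right)} = 0$
$F{\left(f \right)} = - 9 f$
$j = -4$ ($j = 2 + \left(0 - 6\right) = 2 - 6 = -4$)
$T = 54$ ($T = 2 - -52 = 2 + 52 = 54$)
$L{\left(j \right)} \left(F{\left(U \right)} + T\right) = 2 \left(\left(-9\right) 3 + 54\right) = 2 \left(-27 + 54\right) = 2 \cdot 27 = 54$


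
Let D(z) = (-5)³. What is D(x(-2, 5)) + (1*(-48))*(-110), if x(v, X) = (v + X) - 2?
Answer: 5155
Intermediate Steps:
x(v, X) = -2 + X + v (x(v, X) = (X + v) - 2 = -2 + X + v)
D(z) = -125
D(x(-2, 5)) + (1*(-48))*(-110) = -125 + (1*(-48))*(-110) = -125 - 48*(-110) = -125 + 5280 = 5155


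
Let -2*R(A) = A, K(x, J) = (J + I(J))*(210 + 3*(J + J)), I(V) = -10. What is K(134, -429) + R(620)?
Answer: 1037486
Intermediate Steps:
K(x, J) = (-10 + J)*(210 + 6*J) (K(x, J) = (J - 10)*(210 + 3*(J + J)) = (-10 + J)*(210 + 3*(2*J)) = (-10 + J)*(210 + 6*J))
R(A) = -A/2
K(134, -429) + R(620) = (-2100 + 6*(-429)**2 + 150*(-429)) - 1/2*620 = (-2100 + 6*184041 - 64350) - 310 = (-2100 + 1104246 - 64350) - 310 = 1037796 - 310 = 1037486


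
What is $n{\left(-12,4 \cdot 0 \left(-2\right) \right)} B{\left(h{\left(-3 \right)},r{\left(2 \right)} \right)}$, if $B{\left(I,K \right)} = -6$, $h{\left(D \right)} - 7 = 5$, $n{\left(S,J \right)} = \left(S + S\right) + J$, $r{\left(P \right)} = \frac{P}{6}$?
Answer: $144$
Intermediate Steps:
$r{\left(P \right)} = \frac{P}{6}$ ($r{\left(P \right)} = P \frac{1}{6} = \frac{P}{6}$)
$n{\left(S,J \right)} = J + 2 S$ ($n{\left(S,J \right)} = 2 S + J = J + 2 S$)
$h{\left(D \right)} = 12$ ($h{\left(D \right)} = 7 + 5 = 12$)
$n{\left(-12,4 \cdot 0 \left(-2\right) \right)} B{\left(h{\left(-3 \right)},r{\left(2 \right)} \right)} = \left(4 \cdot 0 \left(-2\right) + 2 \left(-12\right)\right) \left(-6\right) = \left(0 \left(-2\right) - 24\right) \left(-6\right) = \left(0 - 24\right) \left(-6\right) = \left(-24\right) \left(-6\right) = 144$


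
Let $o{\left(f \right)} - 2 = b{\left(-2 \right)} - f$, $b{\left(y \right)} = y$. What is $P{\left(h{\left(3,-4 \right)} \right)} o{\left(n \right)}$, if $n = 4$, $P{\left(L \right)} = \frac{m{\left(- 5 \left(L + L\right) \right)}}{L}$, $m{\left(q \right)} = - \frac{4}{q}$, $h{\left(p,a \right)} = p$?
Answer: $- \frac{8}{45} \approx -0.17778$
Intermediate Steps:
$P{\left(L \right)} = \frac{2}{5 L^{2}}$ ($P{\left(L \right)} = \frac{\left(-4\right) \frac{1}{\left(-5\right) \left(L + L\right)}}{L} = \frac{\left(-4\right) \frac{1}{\left(-5\right) 2 L}}{L} = \frac{\left(-4\right) \frac{1}{\left(-10\right) L}}{L} = \frac{\left(-4\right) \left(- \frac{1}{10 L}\right)}{L} = \frac{\frac{2}{5} \frac{1}{L}}{L} = \frac{2}{5 L^{2}}$)
$o{\left(f \right)} = - f$ ($o{\left(f \right)} = 2 - \left(2 + f\right) = - f$)
$P{\left(h{\left(3,-4 \right)} \right)} o{\left(n \right)} = \frac{2}{5 \cdot 9} \left(\left(-1\right) 4\right) = \frac{2}{5} \cdot \frac{1}{9} \left(-4\right) = \frac{2}{45} \left(-4\right) = - \frac{8}{45}$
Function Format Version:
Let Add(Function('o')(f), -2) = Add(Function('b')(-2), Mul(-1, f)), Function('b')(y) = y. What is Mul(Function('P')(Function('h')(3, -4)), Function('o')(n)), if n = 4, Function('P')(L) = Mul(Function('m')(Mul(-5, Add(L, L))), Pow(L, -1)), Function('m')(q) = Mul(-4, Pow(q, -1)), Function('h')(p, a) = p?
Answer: Rational(-8, 45) ≈ -0.17778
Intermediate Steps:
Function('P')(L) = Mul(Rational(2, 5), Pow(L, -2)) (Function('P')(L) = Mul(Mul(-4, Pow(Mul(-5, Add(L, L)), -1)), Pow(L, -1)) = Mul(Mul(-4, Pow(Mul(-5, Mul(2, L)), -1)), Pow(L, -1)) = Mul(Mul(-4, Pow(Mul(-10, L), -1)), Pow(L, -1)) = Mul(Mul(-4, Mul(Rational(-1, 10), Pow(L, -1))), Pow(L, -1)) = Mul(Mul(Rational(2, 5), Pow(L, -1)), Pow(L, -1)) = Mul(Rational(2, 5), Pow(L, -2)))
Function('o')(f) = Mul(-1, f) (Function('o')(f) = Add(2, Add(-2, Mul(-1, f))) = Mul(-1, f))
Mul(Function('P')(Function('h')(3, -4)), Function('o')(n)) = Mul(Mul(Rational(2, 5), Pow(3, -2)), Mul(-1, 4)) = Mul(Mul(Rational(2, 5), Rational(1, 9)), -4) = Mul(Rational(2, 45), -4) = Rational(-8, 45)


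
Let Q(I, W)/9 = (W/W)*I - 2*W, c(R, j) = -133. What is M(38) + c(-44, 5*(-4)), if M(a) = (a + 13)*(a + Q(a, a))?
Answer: -15637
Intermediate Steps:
Q(I, W) = -18*W + 9*I (Q(I, W) = 9*((W/W)*I - 2*W) = 9*(1*I - 2*W) = 9*(I - 2*W) = -18*W + 9*I)
M(a) = -8*a*(13 + a) (M(a) = (a + 13)*(a + (-18*a + 9*a)) = (13 + a)*(a - 9*a) = (13 + a)*(-8*a) = -8*a*(13 + a))
M(38) + c(-44, 5*(-4)) = 8*38*(-13 - 1*38) - 133 = 8*38*(-13 - 38) - 133 = 8*38*(-51) - 133 = -15504 - 133 = -15637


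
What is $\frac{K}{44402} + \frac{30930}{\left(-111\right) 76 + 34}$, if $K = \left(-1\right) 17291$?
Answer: $- \frac{759316421}{186532802} \approx -4.0707$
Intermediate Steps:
$K = -17291$
$\frac{K}{44402} + \frac{30930}{\left(-111\right) 76 + 34} = - \frac{17291}{44402} + \frac{30930}{\left(-111\right) 76 + 34} = \left(-17291\right) \frac{1}{44402} + \frac{30930}{-8436 + 34} = - \frac{17291}{44402} + \frac{30930}{-8402} = - \frac{17291}{44402} + 30930 \left(- \frac{1}{8402}\right) = - \frac{17291}{44402} - \frac{15465}{4201} = - \frac{759316421}{186532802}$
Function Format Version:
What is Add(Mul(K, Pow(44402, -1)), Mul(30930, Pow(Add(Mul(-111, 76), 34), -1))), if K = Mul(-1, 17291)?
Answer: Rational(-759316421, 186532802) ≈ -4.0707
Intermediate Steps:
K = -17291
Add(Mul(K, Pow(44402, -1)), Mul(30930, Pow(Add(Mul(-111, 76), 34), -1))) = Add(Mul(-17291, Pow(44402, -1)), Mul(30930, Pow(Add(Mul(-111, 76), 34), -1))) = Add(Mul(-17291, Rational(1, 44402)), Mul(30930, Pow(Add(-8436, 34), -1))) = Add(Rational(-17291, 44402), Mul(30930, Pow(-8402, -1))) = Add(Rational(-17291, 44402), Mul(30930, Rational(-1, 8402))) = Add(Rational(-17291, 44402), Rational(-15465, 4201)) = Rational(-759316421, 186532802)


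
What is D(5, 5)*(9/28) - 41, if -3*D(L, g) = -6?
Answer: -565/14 ≈ -40.357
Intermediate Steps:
D(L, g) = 2 (D(L, g) = -⅓*(-6) = 2)
D(5, 5)*(9/28) - 41 = 2*(9/28) - 41 = 9/14 - 41 = -565/14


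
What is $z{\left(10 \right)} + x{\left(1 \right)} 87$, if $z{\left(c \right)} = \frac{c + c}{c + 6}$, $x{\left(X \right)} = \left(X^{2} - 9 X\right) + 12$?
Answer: $\frac{1397}{4} \approx 349.25$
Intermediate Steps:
$x{\left(X \right)} = 12 + X^{2} - 9 X$
$z{\left(c \right)} = \frac{2 c}{6 + c}$
$z{\left(10 \right)} + x{\left(1 \right)} 87 = 2 \cdot 10 \frac{1}{6 + 10} + \left(12 + 1^{2} - 9\right) 87 = 2 \cdot 10 \cdot \frac{1}{16} + \left(12 + 1 - 9\right) 87 = 2 \cdot 10 \cdot \frac{1}{16} + 4 \cdot 87 = \frac{5}{4} + 348 = \frac{1397}{4}$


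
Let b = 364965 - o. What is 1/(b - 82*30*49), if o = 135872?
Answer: 1/108553 ≈ 9.2121e-6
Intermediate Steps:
b = 229093 (b = 364965 - 1*135872 = 364965 - 135872 = 229093)
1/(b - 82*30*49) = 1/(229093 - 82*30*49) = 1/(229093 - 2460*49) = 1/(229093 - 120540) = 1/108553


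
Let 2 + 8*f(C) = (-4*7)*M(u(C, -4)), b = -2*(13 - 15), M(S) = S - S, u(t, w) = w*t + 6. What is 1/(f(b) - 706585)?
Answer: -4/2826341 ≈ -1.4153e-6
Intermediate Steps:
u(t, w) = 6 + t*w (u(t, w) = t*w + 6 = 6 + t*w)
M(S) = 0
b = 4 (b = -2*(-2) = 4)
f(C) = -¼ (f(C) = -¼ + (-4*7*0)/8 = -¼ + (-28*0)/8 = -¼ + (⅛)*0 = -¼ + 0 = -¼)
1/(f(b) - 706585) = 1/(-¼ - 706585) = 1/(-2826341/4) = -4/2826341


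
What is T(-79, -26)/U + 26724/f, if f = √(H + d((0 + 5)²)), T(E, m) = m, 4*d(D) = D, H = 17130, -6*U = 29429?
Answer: 156/29429 + 53448*√68545/68545 ≈ 204.15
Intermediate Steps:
U = -29429/6 (U = -⅙*29429 = -29429/6 ≈ -4904.8)
d(D) = D/4
f = √68545/2 (f = √(17130 + (0 + 5)²/4) = √(17130 + (¼)*5²) = √(17130 + (¼)*25) = √(17130 + 25/4) = √(68545/4) = √68545/2 ≈ 130.91)
T(-79, -26)/U + 26724/f = -26/(-29429/6) + 26724/((√68545/2)) = -26*(-6/29429) + 26724*(2*√68545/68545) = 156/29429 + 53448*√68545/68545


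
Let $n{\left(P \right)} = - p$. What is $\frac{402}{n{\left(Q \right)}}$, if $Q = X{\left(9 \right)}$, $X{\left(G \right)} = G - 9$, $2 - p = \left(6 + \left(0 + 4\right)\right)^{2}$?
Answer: $\frac{201}{49} \approx 4.102$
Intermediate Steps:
$p = -98$ ($p = 2 - \left(6 + \left(0 + 4\right)\right)^{2} = 2 - \left(6 + 4\right)^{2} = 2 - 10^{2} = 2 - 100 = -98$)
$X{\left(G \right)} = -9 + G$
$Q = 0$ ($Q = -9 + 9 = 0$)
$n{\left(P \right)} = 98$ ($n{\left(P \right)} = \left(-1\right) \left(-98\right) = 98$)
$\frac{402}{n{\left(Q \right)}} = \frac{402}{98} = 402 \cdot \frac{1}{98} = \frac{201}{49}$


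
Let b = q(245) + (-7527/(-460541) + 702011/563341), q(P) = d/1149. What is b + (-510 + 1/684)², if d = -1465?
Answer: 636406897276685229806173/2446791913240291152 ≈ 2.6010e+5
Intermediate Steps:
q(P) = -1465/1149
b = -3732646368623/298098429975669 (b = -1465/1149 + (-7527/(-460541) + 702011/563341) = -1465/1149 + (-7527*(-1/460541) + 702011*(1/563341)) = -1465/1149 + (7527/460541 + 702011/563341) = -1465/1149 + 327545115658/259441627481 = -3732646368623/298098429975669 ≈ -0.012522)
b + (-510 + 1/684)² = -3732646368623/298098429975669 + (-510 + 1/684)² = -3732646368623/298098429975669 + (-348839/684)² = -3732646368623/298098429975669 + 121688647921/467856 = 636406897276685229806173/2446791913240291152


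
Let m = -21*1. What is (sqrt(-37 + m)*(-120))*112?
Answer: -13440*I*sqrt(58) ≈ -1.0236e+5*I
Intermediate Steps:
m = -21
(sqrt(-37 + m)*(-120))*112 = (sqrt(-37 - 21)*(-120))*112 = (sqrt(-58)*(-120))*112 = ((I*sqrt(58))*(-120))*112 = -120*I*sqrt(58)*112 = -13440*I*sqrt(58)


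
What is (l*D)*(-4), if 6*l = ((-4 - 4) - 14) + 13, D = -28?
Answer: -168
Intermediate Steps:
l = -3/2 (l = (((-4 - 4) - 14) + 13)/6 = ((-8 - 14) + 13)/6 = (-22 + 13)/6 = (1/6)*(-9) = -3/2 ≈ -1.5000)
(l*D)*(-4) = -3/2*(-28)*(-4) = 42*(-4) = -168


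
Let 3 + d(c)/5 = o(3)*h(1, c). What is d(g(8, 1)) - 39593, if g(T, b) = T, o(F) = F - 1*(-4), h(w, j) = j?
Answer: -39328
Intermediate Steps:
o(F) = 4 + F (o(F) = F + 4 = 4 + F)
d(c) = -15 + 35*c (d(c) = -15 + 5*((4 + 3)*c) = -15 + 5*(7*c) = -15 + 35*c)
d(g(8, 1)) - 39593 = (-15 + 35*8) - 39593 = (-15 + 280) - 39593 = 265 - 39593 = -39328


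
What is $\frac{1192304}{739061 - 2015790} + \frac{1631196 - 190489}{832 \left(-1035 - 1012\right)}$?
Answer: $- \frac{3870010119019}{2174402266816} \approx -1.7798$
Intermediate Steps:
$\frac{1192304}{739061 - 2015790} + \frac{1631196 - 190489}{832 \left(-1035 - 1012\right)} = \frac{1192304}{739061 - 2015790} + \frac{1440707}{832 \left(-2047\right)} = \frac{1192304}{-1276729} + \frac{1440707}{-1703104} = 1192304 \left(- \frac{1}{1276729}\right) + 1440707 \left(- \frac{1}{1703104}\right) = - \frac{1192304}{1276729} - \frac{1440707}{1703104} = - \frac{3870010119019}{2174402266816}$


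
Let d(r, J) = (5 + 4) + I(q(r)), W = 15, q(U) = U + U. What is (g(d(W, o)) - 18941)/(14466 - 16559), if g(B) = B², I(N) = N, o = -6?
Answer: 1340/161 ≈ 8.3230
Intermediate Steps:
q(U) = 2*U
d(r, J) = 9 + 2*r (d(r, J) = (5 + 4) + 2*r = 9 + 2*r)
(g(d(W, o)) - 18941)/(14466 - 16559) = ((9 + 2*15)² - 18941)/(14466 - 16559) = ((9 + 30)² - 18941)/(-2093) = (39² - 18941)*(-1/2093) = (1521 - 18941)*(-1/2093) = -17420*(-1/2093) = 1340/161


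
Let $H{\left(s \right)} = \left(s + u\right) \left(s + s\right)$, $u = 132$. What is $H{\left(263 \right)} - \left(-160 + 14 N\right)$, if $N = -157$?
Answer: $210128$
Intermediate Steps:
$H{\left(s \right)} = 2 s \left(132 + s\right)$ ($H{\left(s \right)} = \left(s + 132\right) \left(s + s\right) = \left(132 + s\right) 2 s = 2 s \left(132 + s\right)$)
$H{\left(263 \right)} - \left(-160 + 14 N\right) = 2 \cdot 263 \left(132 + 263\right) + \left(\left(-14\right) \left(-157\right) + 160\right) = 2 \cdot 263 \cdot 395 + \left(2198 + 160\right) = 207770 + 2358 = 210128$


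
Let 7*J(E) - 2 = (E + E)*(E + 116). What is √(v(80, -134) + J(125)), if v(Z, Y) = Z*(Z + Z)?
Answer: 2*√262241/7 ≈ 146.31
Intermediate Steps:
v(Z, Y) = 2*Z² (v(Z, Y) = Z*(2*Z) = 2*Z²)
J(E) = 2/7 + 2*E*(116 + E)/7 (J(E) = 2/7 + ((E + E)*(E + 116))/7 = 2/7 + ((2*E)*(116 + E))/7 = 2/7 + (2*E*(116 + E))/7 = 2/7 + 2*E*(116 + E)/7)
√(v(80, -134) + J(125)) = √(2*80² + (2/7 + (2/7)*125² + (232/7)*125)) = √(2*6400 + (2/7 + (2/7)*15625 + 29000/7)) = √(12800 + (2/7 + 31250/7 + 29000/7)) = √(12800 + 60252/7) = √(149852/7) = 2*√262241/7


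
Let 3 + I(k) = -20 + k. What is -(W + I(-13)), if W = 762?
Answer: -726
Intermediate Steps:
I(k) = -23 + k (I(k) = -3 + (-20 + k) = -23 + k)
-(W + I(-13)) = -(762 + (-23 - 13)) = -(762 - 36) = -1*726 = -726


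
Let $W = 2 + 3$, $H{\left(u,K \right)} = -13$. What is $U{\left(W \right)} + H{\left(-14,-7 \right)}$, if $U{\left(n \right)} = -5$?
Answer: $-18$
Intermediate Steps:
$W = 5$
$U{\left(W \right)} + H{\left(-14,-7 \right)} = -5 - 13 = -18$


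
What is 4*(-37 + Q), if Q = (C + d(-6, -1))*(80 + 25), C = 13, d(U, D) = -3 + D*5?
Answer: 1952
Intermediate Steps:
d(U, D) = -3 + 5*D
Q = 525 (Q = (13 + (-3 + 5*(-1)))*(80 + 25) = (13 + (-3 - 5))*105 = (13 - 8)*105 = 5*105 = 525)
4*(-37 + Q) = 4*(-37 + 525) = 4*488 = 1952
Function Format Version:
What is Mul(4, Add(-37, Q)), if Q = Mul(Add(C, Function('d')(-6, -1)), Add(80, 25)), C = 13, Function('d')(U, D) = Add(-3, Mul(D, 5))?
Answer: 1952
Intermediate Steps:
Function('d')(U, D) = Add(-3, Mul(5, D))
Q = 525 (Q = Mul(Add(13, Add(-3, Mul(5, -1))), Add(80, 25)) = Mul(Add(13, Add(-3, -5)), 105) = Mul(Add(13, -8), 105) = Mul(5, 105) = 525)
Mul(4, Add(-37, Q)) = Mul(4, Add(-37, 525)) = Mul(4, 488) = 1952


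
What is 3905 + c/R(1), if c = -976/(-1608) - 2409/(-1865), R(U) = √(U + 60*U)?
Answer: 3905 + 711739*√61/22866765 ≈ 3905.2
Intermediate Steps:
R(U) = √61*√U (R(U) = √(61*U) = √61*√U)
c = 711739/374865 (c = -976*(-1/1608) - 2409*(-1/1865) = 122/201 + 2409/1865 = 711739/374865 ≈ 1.8987)
3905 + c/R(1) = 3905 + 711739/(374865*((√61*√1))) = 3905 + 711739/(374865*((√61*1))) = 3905 + 711739/(374865*(√61)) = 3905 + 711739*(√61/61)/374865 = 3905 + 711739*√61/22866765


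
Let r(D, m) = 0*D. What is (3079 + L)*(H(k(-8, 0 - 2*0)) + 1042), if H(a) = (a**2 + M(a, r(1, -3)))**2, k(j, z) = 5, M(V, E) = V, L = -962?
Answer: 4111214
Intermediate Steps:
r(D, m) = 0
H(a) = (a + a**2)**2 (H(a) = (a**2 + a)**2 = (a + a**2)**2)
(3079 + L)*(H(k(-8, 0 - 2*0)) + 1042) = (3079 - 962)*(5**2*(1 + 5)**2 + 1042) = 2117*(25*6**2 + 1042) = 2117*(25*36 + 1042) = 2117*(900 + 1042) = 2117*1942 = 4111214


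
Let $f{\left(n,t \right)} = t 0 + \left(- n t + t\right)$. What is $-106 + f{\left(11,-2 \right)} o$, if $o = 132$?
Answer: $2534$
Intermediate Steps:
$f{\left(n,t \right)} = t - n t$ ($f{\left(n,t \right)} = 0 - \left(- t + n t\right) = t - n t$)
$-106 + f{\left(11,-2 \right)} o = -106 + - 2 \left(1 - 11\right) 132 = -106 + \left(-2\right) \left(-10\right) 132 = -106 + 20 \cdot 132 = -106 + 2640 = 2534$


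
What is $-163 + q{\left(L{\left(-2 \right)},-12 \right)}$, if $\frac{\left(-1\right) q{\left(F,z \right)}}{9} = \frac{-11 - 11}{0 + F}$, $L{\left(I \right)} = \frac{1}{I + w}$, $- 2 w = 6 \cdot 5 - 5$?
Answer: $-3034$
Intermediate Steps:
$w = - \frac{25}{2}$ ($w = - \frac{6 \cdot 5 - 5}{2} = - \frac{30 - 5}{2} = \left(- \frac{1}{2}\right) 25 = - \frac{25}{2} \approx -12.5$)
$L{\left(I \right)} = \frac{1}{- \frac{25}{2} + I}$ ($L{\left(I \right)} = \frac{1}{I - \frac{25}{2}} = \frac{1}{- \frac{25}{2} + I}$)
$q{\left(F,z \right)} = \frac{198}{F}$ ($q{\left(F,z \right)} = - 9 \frac{-11 - 11}{0 + F} = - 9 \left(- \frac{22}{F}\right) = \frac{198}{F}$)
$-163 + q{\left(L{\left(-2 \right)},-12 \right)} = -163 + \frac{198}{2 \frac{1}{-25 + 2 \left(-2\right)}} = -163 + \frac{198}{2 \frac{1}{-25 - 4}} = -163 + \frac{198}{2 \frac{1}{-29}} = -163 + \frac{198}{2 \left(- \frac{1}{29}\right)} = -163 + \frac{198}{- \frac{2}{29}} = -163 + 198 \left(- \frac{29}{2}\right) = -163 - 2871 = -3034$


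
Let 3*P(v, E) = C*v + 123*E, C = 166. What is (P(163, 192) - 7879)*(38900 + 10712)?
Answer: 1341359644/3 ≈ 4.4712e+8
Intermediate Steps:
P(v, E) = 41*E + 166*v/3 (P(v, E) = (166*v + 123*E)/3 = (123*E + 166*v)/3 = 41*E + 166*v/3)
(P(163, 192) - 7879)*(38900 + 10712) = ((41*192 + (166/3)*163) - 7879)*(38900 + 10712) = ((7872 + 27058/3) - 7879)*49612 = (50674/3 - 7879)*49612 = (27037/3)*49612 = 1341359644/3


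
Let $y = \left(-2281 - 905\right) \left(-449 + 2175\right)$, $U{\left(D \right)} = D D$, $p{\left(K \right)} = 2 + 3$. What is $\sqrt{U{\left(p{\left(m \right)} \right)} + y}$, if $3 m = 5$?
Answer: $i \sqrt{5499011} \approx 2345.0 i$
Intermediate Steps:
$m = \frac{5}{3}$ ($m = \frac{1}{3} \cdot 5 = \frac{5}{3} \approx 1.6667$)
$p{\left(K \right)} = 5$
$U{\left(D \right)} = D^{2}$
$y = -5499036$ ($y = \left(-3186\right) 1726 = -5499036$)
$\sqrt{U{\left(p{\left(m \right)} \right)} + y} = \sqrt{5^{2} - 5499036} = \sqrt{25 - 5499036} = \sqrt{-5499011} = i \sqrt{5499011}$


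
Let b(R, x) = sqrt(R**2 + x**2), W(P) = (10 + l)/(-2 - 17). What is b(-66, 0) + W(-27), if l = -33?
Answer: 1277/19 ≈ 67.211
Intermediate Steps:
W(P) = 23/19 (W(P) = (10 - 33)/(-2 - 17) = -23/(-19) = -23*(-1/19) = 23/19)
b(-66, 0) + W(-27) = sqrt((-66)**2 + 0**2) + 23/19 = sqrt(4356 + 0) + 23/19 = sqrt(4356) + 23/19 = 66 + 23/19 = 1277/19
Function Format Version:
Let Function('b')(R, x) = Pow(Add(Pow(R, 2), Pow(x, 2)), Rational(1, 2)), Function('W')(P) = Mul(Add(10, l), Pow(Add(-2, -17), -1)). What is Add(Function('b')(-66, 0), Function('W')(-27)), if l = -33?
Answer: Rational(1277, 19) ≈ 67.211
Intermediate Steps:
Function('W')(P) = Rational(23, 19) (Function('W')(P) = Mul(Add(10, -33), Pow(Add(-2, -17), -1)) = Mul(-23, Pow(-19, -1)) = Mul(-23, Rational(-1, 19)) = Rational(23, 19))
Add(Function('b')(-66, 0), Function('W')(-27)) = Add(Pow(Add(Pow(-66, 2), Pow(0, 2)), Rational(1, 2)), Rational(23, 19)) = Add(Pow(Add(4356, 0), Rational(1, 2)), Rational(23, 19)) = Add(Pow(4356, Rational(1, 2)), Rational(23, 19)) = Add(66, Rational(23, 19)) = Rational(1277, 19)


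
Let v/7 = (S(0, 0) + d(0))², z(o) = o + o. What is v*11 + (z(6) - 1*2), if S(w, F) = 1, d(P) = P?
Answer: 87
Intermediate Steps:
z(o) = 2*o
v = 7 (v = 7*(1 + 0)² = 7*1² = 7*1 = 7)
v*11 + (z(6) - 1*2) = 7*11 + (2*6 - 1*2) = 77 + (12 - 2) = 77 + 10 = 87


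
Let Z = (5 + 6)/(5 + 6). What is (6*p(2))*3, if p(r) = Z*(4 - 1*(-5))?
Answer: 162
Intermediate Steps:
Z = 1 (Z = 11/11 = 11*(1/11) = 1)
p(r) = 9 (p(r) = 1*(4 - 1*(-5)) = 1*(4 + 5) = 1*9 = 9)
(6*p(2))*3 = (6*9)*3 = 54*3 = 162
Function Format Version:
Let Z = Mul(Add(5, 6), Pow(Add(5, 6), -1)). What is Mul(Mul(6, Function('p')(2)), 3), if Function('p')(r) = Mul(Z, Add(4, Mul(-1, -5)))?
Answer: 162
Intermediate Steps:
Z = 1 (Z = Mul(11, Pow(11, -1)) = Mul(11, Rational(1, 11)) = 1)
Function('p')(r) = 9 (Function('p')(r) = Mul(1, Add(4, Mul(-1, -5))) = Mul(1, Add(4, 5)) = Mul(1, 9) = 9)
Mul(Mul(6, Function('p')(2)), 3) = Mul(Mul(6, 9), 3) = Mul(54, 3) = 162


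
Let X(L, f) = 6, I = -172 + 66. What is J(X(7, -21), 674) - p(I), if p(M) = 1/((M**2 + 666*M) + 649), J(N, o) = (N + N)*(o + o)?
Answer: 949709137/58711 ≈ 16176.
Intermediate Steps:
I = -106
J(N, o) = 4*N*o (J(N, o) = (2*N)*(2*o) = 4*N*o)
p(M) = 1/(649 + M**2 + 666*M)
J(X(7, -21), 674) - p(I) = 4*6*674 - 1/(649 + (-106)**2 + 666*(-106)) = 16176 - 1/(649 + 11236 - 70596) = 16176 - 1/(-58711) = 16176 - 1*(-1/58711) = 16176 + 1/58711 = 949709137/58711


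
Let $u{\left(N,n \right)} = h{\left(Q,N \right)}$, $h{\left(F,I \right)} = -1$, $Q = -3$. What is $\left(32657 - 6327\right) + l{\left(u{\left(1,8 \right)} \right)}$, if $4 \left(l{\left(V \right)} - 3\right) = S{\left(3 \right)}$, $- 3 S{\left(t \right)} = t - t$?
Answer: $26333$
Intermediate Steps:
$S{\left(t \right)} = 0$ ($S{\left(t \right)} = - \frac{t - t}{3} = \left(- \frac{1}{3}\right) 0 = 0$)
$u{\left(N,n \right)} = -1$
$l{\left(V \right)} = 3$ ($l{\left(V \right)} = 3 + \frac{1}{4} \cdot 0 = 3 + 0 = 3$)
$\left(32657 - 6327\right) + l{\left(u{\left(1,8 \right)} \right)} = \left(32657 - 6327\right) + 3 = 26330 + 3 = 26333$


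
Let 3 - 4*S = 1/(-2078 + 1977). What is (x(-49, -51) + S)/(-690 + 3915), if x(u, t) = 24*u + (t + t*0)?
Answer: -123851/325725 ≈ -0.38023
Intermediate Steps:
x(u, t) = t + 24*u (x(u, t) = 24*u + (t + 0) = 24*u + t = t + 24*u)
S = 76/101 (S = 3/4 - 1/(4*(-2078 + 1977)) = 3/4 - 1/4/(-101) = 3/4 - 1/4*(-1/101) = 3/4 + 1/404 = 76/101 ≈ 0.75247)
(x(-49, -51) + S)/(-690 + 3915) = ((-51 + 24*(-49)) + 76/101)/(-690 + 3915) = ((-51 - 1176) + 76/101)/3225 = (-1227 + 76/101)*(1/3225) = -123851/101*1/3225 = -123851/325725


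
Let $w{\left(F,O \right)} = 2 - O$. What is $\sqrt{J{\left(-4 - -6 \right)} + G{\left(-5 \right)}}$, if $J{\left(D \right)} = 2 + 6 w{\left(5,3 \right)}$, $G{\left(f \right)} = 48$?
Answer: $2 \sqrt{11} \approx 6.6332$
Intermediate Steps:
$J{\left(D \right)} = -4$ ($J{\left(D \right)} = 2 + 6 \left(2 - 3\right) = 2 + 6 \left(-1\right) = 2 - 6 = -4$)
$\sqrt{J{\left(-4 - -6 \right)} + G{\left(-5 \right)}} = \sqrt{-4 + 48} = \sqrt{44} = 2 \sqrt{11}$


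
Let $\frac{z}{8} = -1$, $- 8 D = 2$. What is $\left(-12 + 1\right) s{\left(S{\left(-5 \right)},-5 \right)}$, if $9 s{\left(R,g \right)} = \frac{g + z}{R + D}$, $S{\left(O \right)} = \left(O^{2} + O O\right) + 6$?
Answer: $\frac{572}{2007} \approx 0.285$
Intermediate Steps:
$D = - \frac{1}{4}$ ($D = \left(- \frac{1}{8}\right) 2 = - \frac{1}{4} \approx -0.25$)
$z = -8$ ($z = 8 \left(-1\right) = -8$)
$S{\left(O \right)} = 6 + 2 O^{2}$ ($S{\left(O \right)} = \left(O^{2} + O^{2}\right) + 6 = 2 O^{2} + 6 = 6 + 2 O^{2}$)
$s{\left(R,g \right)} = \frac{-8 + g}{9 \left(- \frac{1}{4} + R\right)}$ ($s{\left(R,g \right)} = \frac{\left(g - 8\right) \frac{1}{R - \frac{1}{4}}}{9} = \frac{\left(-8 + g\right) \frac{1}{- \frac{1}{4} + R}}{9} = \frac{\frac{1}{- \frac{1}{4} + R} \left(-8 + g\right)}{9} = \frac{-8 + g}{9 \left(- \frac{1}{4} + R\right)}$)
$\left(-12 + 1\right) s{\left(S{\left(-5 \right)},-5 \right)} = \left(-12 + 1\right) \frac{4 \left(-8 - 5\right)}{9 \left(-1 + 4 \left(6 + 2 \left(-5\right)^{2}\right)\right)} = - 11 \cdot \frac{4}{9} \frac{1}{-1 + 4 \left(6 + 2 \cdot 25\right)} \left(-13\right) = - 11 \cdot \frac{4}{9} \frac{1}{-1 + 4 \left(6 + 50\right)} \left(-13\right) = - 11 \cdot \frac{4}{9} \frac{1}{-1 + 4 \cdot 56} \left(-13\right) = - 11 \cdot \frac{4}{9} \frac{1}{-1 + 224} \left(-13\right) = - 11 \cdot \frac{4}{9} \cdot \frac{1}{223} \left(-13\right) = \left(-11\right) \left(- \frac{52}{2007}\right) = \frac{572}{2007}$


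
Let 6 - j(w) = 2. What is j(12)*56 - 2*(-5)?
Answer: 234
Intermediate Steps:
j(w) = 4 (j(w) = 6 - 1*2 = 6 - 2 = 4)
j(12)*56 - 2*(-5) = 4*56 - 2*(-5) = 224 + 10 = 234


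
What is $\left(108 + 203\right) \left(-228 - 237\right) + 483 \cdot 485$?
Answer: $89640$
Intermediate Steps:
$\left(108 + 203\right) \left(-228 - 237\right) + 483 \cdot 485 = 311 \left(-465\right) + 234255 = -144615 + 234255 = 89640$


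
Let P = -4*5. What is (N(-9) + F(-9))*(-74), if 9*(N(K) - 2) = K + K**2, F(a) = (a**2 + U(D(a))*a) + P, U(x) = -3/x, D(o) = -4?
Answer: -9509/2 ≈ -4754.5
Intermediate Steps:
P = -20
F(a) = -20 + a**2 + 3*a/4 (F(a) = (a**2 + (-3/(-4))*a) - 20 = (a**2 + (-3*(-1/4))*a) - 20 = (a**2 + 3*a/4) - 20 = -20 + a**2 + 3*a/4)
N(K) = 2 + K/9 + K**2/9 (N(K) = 2 + (K + K**2)/9 = 2 + (K/9 + K**2/9) = 2 + K/9 + K**2/9)
(N(-9) + F(-9))*(-74) = ((2 + (1/9)*(-9) + (1/9)*(-9)**2) + (-20 + (-9)**2 + (3/4)*(-9)))*(-74) = ((2 - 1 + (1/9)*81) + (-20 + 81 - 27/4))*(-74) = ((2 - 1 + 9) + 217/4)*(-74) = (10 + 217/4)*(-74) = (257/4)*(-74) = -9509/2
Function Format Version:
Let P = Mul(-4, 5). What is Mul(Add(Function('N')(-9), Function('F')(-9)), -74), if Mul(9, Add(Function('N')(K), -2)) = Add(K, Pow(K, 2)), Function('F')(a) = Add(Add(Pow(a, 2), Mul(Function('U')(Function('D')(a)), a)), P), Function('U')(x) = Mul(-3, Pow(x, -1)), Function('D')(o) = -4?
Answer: Rational(-9509, 2) ≈ -4754.5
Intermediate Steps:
P = -20
Function('F')(a) = Add(-20, Pow(a, 2), Mul(Rational(3, 4), a)) (Function('F')(a) = Add(Add(Pow(a, 2), Mul(Mul(-3, Pow(-4, -1)), a)), -20) = Add(Add(Pow(a, 2), Mul(Mul(-3, Rational(-1, 4)), a)), -20) = Add(Add(Pow(a, 2), Mul(Rational(3, 4), a)), -20) = Add(-20, Pow(a, 2), Mul(Rational(3, 4), a)))
Function('N')(K) = Add(2, Mul(Rational(1, 9), K), Mul(Rational(1, 9), Pow(K, 2))) (Function('N')(K) = Add(2, Mul(Rational(1, 9), Add(K, Pow(K, 2)))) = Add(2, Add(Mul(Rational(1, 9), K), Mul(Rational(1, 9), Pow(K, 2)))) = Add(2, Mul(Rational(1, 9), K), Mul(Rational(1, 9), Pow(K, 2))))
Mul(Add(Function('N')(-9), Function('F')(-9)), -74) = Mul(Add(Add(2, Mul(Rational(1, 9), -9), Mul(Rational(1, 9), Pow(-9, 2))), Add(-20, Pow(-9, 2), Mul(Rational(3, 4), -9))), -74) = Mul(Add(Add(2, -1, Mul(Rational(1, 9), 81)), Add(-20, 81, Rational(-27, 4))), -74) = Mul(Add(Add(2, -1, 9), Rational(217, 4)), -74) = Mul(Add(10, Rational(217, 4)), -74) = Mul(Rational(257, 4), -74) = Rational(-9509, 2)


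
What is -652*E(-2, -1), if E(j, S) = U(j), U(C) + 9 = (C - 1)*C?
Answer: 1956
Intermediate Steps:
U(C) = -9 + C*(-1 + C) (U(C) = -9 + (C - 1)*C = -9 + (-1 + C)*C = -9 + C*(-1 + C))
E(j, S) = -9 + j² - j
-652*E(-2, -1) = -652*(-9 + (-2)² - 1*(-2)) = -652*(-9 + 4 + 2) = -652*(-3) = 1956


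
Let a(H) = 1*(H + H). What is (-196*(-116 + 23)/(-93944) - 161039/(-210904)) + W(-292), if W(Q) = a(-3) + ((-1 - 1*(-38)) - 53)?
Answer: -53075668571/2476645672 ≈ -21.430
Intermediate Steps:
a(H) = 2*H (a(H) = 1*(2*H) = 2*H)
W(Q) = -22 (W(Q) = 2*(-3) + ((-1 - 1*(-38)) - 53) = -6 + ((-1 + 38) - 53) = -6 + (37 - 53) = -6 - 16 = -22)
(-196*(-116 + 23)/(-93944) - 161039/(-210904)) + W(-292) = (-196*(-116 + 23)/(-93944) - 161039/(-210904)) - 22 = (-196*(-93)*(-1/93944) - 161039*(-1/210904)) - 22 = (18228*(-1/93944) + 161039/210904) - 22 = (-4557/23486 + 161039/210904) - 22 = 1410536213/2476645672 - 22 = -53075668571/2476645672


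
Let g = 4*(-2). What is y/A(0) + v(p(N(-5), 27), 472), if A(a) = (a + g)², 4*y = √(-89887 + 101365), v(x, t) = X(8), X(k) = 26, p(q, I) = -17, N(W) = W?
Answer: 26 + √11478/256 ≈ 26.418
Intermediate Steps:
g = -8
v(x, t) = 26
y = √11478/4 (y = √(-89887 + 101365)/4 = √11478/4 ≈ 26.784)
A(a) = (-8 + a)² (A(a) = (a - 8)² = (-8 + a)²)
y/A(0) + v(p(N(-5), 27), 472) = (√11478/4)/((-8 + 0)²) + 26 = (√11478/4)/((-8)²) + 26 = (√11478/4)/64 + 26 = (√11478/4)*(1/64) + 26 = √11478/256 + 26 = 26 + √11478/256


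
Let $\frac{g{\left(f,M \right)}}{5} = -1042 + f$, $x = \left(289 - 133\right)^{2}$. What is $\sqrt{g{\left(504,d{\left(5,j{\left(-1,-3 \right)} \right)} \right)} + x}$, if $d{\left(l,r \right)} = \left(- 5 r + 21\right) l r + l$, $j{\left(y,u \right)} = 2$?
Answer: $\sqrt{21646} \approx 147.13$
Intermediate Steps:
$d{\left(l,r \right)} = l + l r \left(21 - 5 r\right)$ ($d{\left(l,r \right)} = \left(21 - 5 r\right) l r + l = l \left(21 - 5 r\right) r + l = l r \left(21 - 5 r\right) + l = l + l r \left(21 - 5 r\right)$)
$x = 24336$ ($x = 156^{2} = 24336$)
$g{\left(f,M \right)} = -5210 + 5 f$ ($g{\left(f,M \right)} = 5 \left(-1042 + f\right) = -5210 + 5 f$)
$\sqrt{g{\left(504,d{\left(5,j{\left(-1,-3 \right)} \right)} \right)} + x} = \sqrt{\left(-5210 + 5 \cdot 504\right) + 24336} = \sqrt{\left(-5210 + 2520\right) + 24336} = \sqrt{-2690 + 24336} = \sqrt{21646}$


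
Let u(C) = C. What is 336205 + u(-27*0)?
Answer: 336205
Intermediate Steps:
336205 + u(-27*0) = 336205 - 27*0 = 336205 + 0 = 336205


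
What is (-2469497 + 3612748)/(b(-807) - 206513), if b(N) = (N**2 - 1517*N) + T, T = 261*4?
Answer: 1143251/1669999 ≈ 0.68458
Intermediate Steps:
T = 1044
b(N) = 1044 + N**2 - 1517*N (b(N) = (N**2 - 1517*N) + 1044 = 1044 + N**2 - 1517*N)
(-2469497 + 3612748)/(b(-807) - 206513) = (-2469497 + 3612748)/((1044 + (-807)**2 - 1517*(-807)) - 206513) = 1143251/((1044 + 651249 + 1224219) - 206513) = 1143251/(1876512 - 206513) = 1143251/1669999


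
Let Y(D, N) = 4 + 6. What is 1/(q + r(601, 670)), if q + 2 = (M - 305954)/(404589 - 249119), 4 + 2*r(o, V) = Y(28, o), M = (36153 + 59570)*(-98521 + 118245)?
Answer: 77735/943944984 ≈ 8.2351e-5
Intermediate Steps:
Y(D, N) = 10
M = 1888040452 (M = 95723*19724 = 1888040452)
r(o, V) = 3 (r(o, V) = -2 + (½)*10 = -2 + 5 = 3)
q = 943711779/77735 (q = -2 + (1888040452 - 305954)/(404589 - 249119) = -2 + 1887734498/155470 = -2 + 1887734498*(1/155470) = -2 + 943867249/77735 = 943711779/77735 ≈ 12140.)
1/(q + r(601, 670)) = 1/(943711779/77735 + 3) = 1/(943944984/77735) = 77735/943944984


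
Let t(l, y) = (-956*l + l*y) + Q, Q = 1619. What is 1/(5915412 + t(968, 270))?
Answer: 1/5252983 ≈ 1.9037e-7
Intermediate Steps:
t(l, y) = 1619 - 956*l + l*y (t(l, y) = (-956*l + l*y) + 1619 = 1619 - 956*l + l*y)
1/(5915412 + t(968, 270)) = 1/(5915412 + (1619 - 956*968 + 968*270)) = 1/(5915412 + (1619 - 925408 + 261360)) = 1/(5915412 - 662429) = 1/5252983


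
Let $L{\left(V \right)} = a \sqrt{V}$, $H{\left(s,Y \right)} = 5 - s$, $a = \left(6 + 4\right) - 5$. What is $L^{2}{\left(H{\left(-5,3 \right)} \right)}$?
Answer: $250$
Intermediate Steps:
$a = 5$ ($a = 10 - 5 = 5$)
$L{\left(V \right)} = 5 \sqrt{V}$
$L^{2}{\left(H{\left(-5,3 \right)} \right)} = \left(5 \sqrt{5 - -5}\right)^{2} = \left(5 \sqrt{5 + 5}\right)^{2} = \left(5 \sqrt{10}\right)^{2} = 250$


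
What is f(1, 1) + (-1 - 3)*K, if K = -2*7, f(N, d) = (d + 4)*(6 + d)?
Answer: 91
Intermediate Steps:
f(N, d) = (4 + d)*(6 + d)
K = -14
f(1, 1) + (-1 - 3)*K = (24 + 1**2 + 10*1) + (-1 - 3)*(-14) = (24 + 1 + 10) - 4*(-14) = 35 + 56 = 91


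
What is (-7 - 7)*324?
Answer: -4536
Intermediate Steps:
(-7 - 7)*324 = -14*324 = -4536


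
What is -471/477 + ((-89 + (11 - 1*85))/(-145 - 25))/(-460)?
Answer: -12303317/12433800 ≈ -0.98951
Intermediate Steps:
-471/477 + ((-89 + (11 - 1*85))/(-145 - 25))/(-460) = -471*1/477 + ((-89 + (11 - 85))/(-170))*(-1/460) = -157/159 + ((-89 - 74)*(-1/170))*(-1/460) = -157/159 - 163*(-1/170)*(-1/460) = -157/159 + (163/170)*(-1/460) = -157/159 - 163/78200 = -12303317/12433800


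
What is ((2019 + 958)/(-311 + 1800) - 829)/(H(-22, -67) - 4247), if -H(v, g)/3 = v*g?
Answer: 1231404/12908141 ≈ 0.095397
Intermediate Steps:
H(v, g) = -3*g*v (H(v, g) = -3*v*g = -3*g*v)
((2019 + 958)/(-311 + 1800) - 829)/(H(-22, -67) - 4247) = ((2019 + 958)/(-311 + 1800) - 829)/(-3*(-67)*(-22) - 4247) = (2977/1489 - 829)/(-4422 - 4247) = (2977*(1/1489) - 829)/(-8669) = (2977/1489 - 829)*(-1/8669) = -1231404/1489*(-1/8669) = 1231404/12908141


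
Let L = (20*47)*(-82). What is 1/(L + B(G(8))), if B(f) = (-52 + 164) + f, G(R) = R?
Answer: -1/76960 ≈ -1.2994e-5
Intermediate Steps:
L = -77080 (L = 940*(-82) = -77080)
B(f) = 112 + f
1/(L + B(G(8))) = 1/(-77080 + (112 + 8)) = 1/(-77080 + 120) = 1/(-76960) = -1/76960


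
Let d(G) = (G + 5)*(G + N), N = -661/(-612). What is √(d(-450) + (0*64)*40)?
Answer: √2078400535/102 ≈ 446.96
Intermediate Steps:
N = 661/612 (N = -661*(-1/612) = 661/612 ≈ 1.0801)
d(G) = (5 + G)*(661/612 + G) (d(G) = (G + 5)*(G + 661/612) = (5 + G)*(661/612 + G))
√(d(-450) + (0*64)*40) = √((3305/612 + (-450)² + (3721/612)*(-450)) + (0*64)*40) = √((3305/612 + 202500 - 93025/34) + 0*40) = √(122258855/612 + 0) = √(122258855/612) = √2078400535/102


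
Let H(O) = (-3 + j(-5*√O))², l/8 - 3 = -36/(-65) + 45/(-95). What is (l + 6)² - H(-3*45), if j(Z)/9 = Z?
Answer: 418376674314/1525225 - 810*I*√15 ≈ 2.7431e+5 - 3137.1*I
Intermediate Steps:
j(Z) = 9*Z
l = 30432/1235 (l = 24 + 8*(-36/(-65) + 45/(-95)) = 24 + 8*(-36*(-1/65) + 45*(-1/95)) = 24 + 8*(36/65 - 9/19) = 24 + 8*(99/1235) = 24 + 792/1235 = 30432/1235 ≈ 24.641)
H(O) = (-3 - 45*√O)² (H(O) = (-3 + 9*(-5*√O))² = (-3 - 45*√O)²)
(l + 6)² - H(-3*45) = (30432/1235 + 6)² - (9 + 270*√(-3*45) + 2025*(-3*45)) = (37842/1235)² - (9 + 270*√(-135) + 2025*(-135)) = 1432016964/1525225 - (9 + 270*(3*I*√15) - 273375) = 1432016964/1525225 - (9 + 810*I*√15 - 273375) = 1432016964/1525225 - (-273366 + 810*I*√15) = 1432016964/1525225 + (273366 - 810*I*√15) = 418376674314/1525225 - 810*I*√15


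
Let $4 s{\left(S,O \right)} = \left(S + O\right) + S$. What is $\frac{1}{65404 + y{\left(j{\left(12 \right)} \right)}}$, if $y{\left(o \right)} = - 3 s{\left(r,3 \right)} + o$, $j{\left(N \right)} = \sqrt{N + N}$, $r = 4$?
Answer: $\frac{1046332}{68425665505} - \frac{32 \sqrt{6}}{68425665505} \approx 1.529 \cdot 10^{-5}$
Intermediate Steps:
$s{\left(S,O \right)} = \frac{S}{2} + \frac{O}{4}$ ($s{\left(S,O \right)} = \frac{\left(S + O\right) + S}{4} = \frac{\left(O + S\right) + S}{4} = \frac{O + 2 S}{4} = \frac{S}{2} + \frac{O}{4}$)
$j{\left(N \right)} = \sqrt{2} \sqrt{N}$ ($j{\left(N \right)} = \sqrt{2 N} = \sqrt{2} \sqrt{N}$)
$y{\left(o \right)} = - \frac{33}{4} + o$ ($y{\left(o \right)} = - 3 \left(\frac{1}{2} \cdot 4 + \frac{1}{4} \cdot 3\right) + o = - 3 \left(2 + \frac{3}{4}\right) + o = \left(-3\right) \frac{11}{4} + o = - \frac{33}{4} + o$)
$\frac{1}{65404 + y{\left(j{\left(12 \right)} \right)}} = \frac{1}{65404 - \left(\frac{33}{4} - \sqrt{2} \sqrt{12}\right)} = \frac{1}{65404 - \left(\frac{33}{4} - \sqrt{2} \cdot 2 \sqrt{3}\right)} = \frac{1}{65404 - \left(\frac{33}{4} - 2 \sqrt{6}\right)} = \frac{1}{\frac{261583}{4} + 2 \sqrt{6}}$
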